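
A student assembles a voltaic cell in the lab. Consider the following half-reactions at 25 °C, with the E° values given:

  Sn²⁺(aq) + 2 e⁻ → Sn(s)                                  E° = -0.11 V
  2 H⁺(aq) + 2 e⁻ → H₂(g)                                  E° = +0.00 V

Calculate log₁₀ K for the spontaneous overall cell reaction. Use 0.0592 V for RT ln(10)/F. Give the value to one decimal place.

3.7

Cathode: H⁺/H₂; anode: Sn²⁺/Sn. E°cell = +0.11 V, n = 2.
log K = nE°cell / 0.0592 = (2)(+0.11) / 0.0592 = 3.7.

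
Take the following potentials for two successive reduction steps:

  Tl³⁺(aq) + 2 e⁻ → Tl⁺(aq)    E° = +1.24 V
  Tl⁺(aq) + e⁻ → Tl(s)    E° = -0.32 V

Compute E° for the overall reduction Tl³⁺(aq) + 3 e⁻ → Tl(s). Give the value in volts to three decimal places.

+0.720 V

Standard free energies of sequential steps add: ΔG°₃ = ΔG°₁ + ΔG°₂, so n₃E°₃ = n₁E°₁ + n₂E°₂.
E°₃ = (2×+1.24 + 1×-0.32) / 3 = (+2.160) / 3 = +0.720 V.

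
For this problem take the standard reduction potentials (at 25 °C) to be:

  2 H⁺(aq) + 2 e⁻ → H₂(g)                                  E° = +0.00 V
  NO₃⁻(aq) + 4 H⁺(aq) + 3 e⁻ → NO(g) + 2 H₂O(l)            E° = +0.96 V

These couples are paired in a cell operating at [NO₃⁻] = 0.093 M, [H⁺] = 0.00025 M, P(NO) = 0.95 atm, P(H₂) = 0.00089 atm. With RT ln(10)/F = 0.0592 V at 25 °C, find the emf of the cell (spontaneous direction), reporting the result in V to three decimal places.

+0.779 V

NO₃⁻/NO is the cathode (higher E°), H⁺/H₂ the anode: E°cell = +0.96 − (+0.00) = +0.96 V, n = 6.
Overall: 2 NO₃⁻(aq) + 2 H⁺(aq) + 3 H₂(g) → 2 NO(g) + 4 H₂O(l)
Q = P(NO)^2 / ([NO₃⁻]^2·[H⁺]^2·P(H₂)^3); log Q = 18.374.
E = E° − (0.0592/n) log Q = +0.96 − (0.0592/6)(18.374) = +0.779 V.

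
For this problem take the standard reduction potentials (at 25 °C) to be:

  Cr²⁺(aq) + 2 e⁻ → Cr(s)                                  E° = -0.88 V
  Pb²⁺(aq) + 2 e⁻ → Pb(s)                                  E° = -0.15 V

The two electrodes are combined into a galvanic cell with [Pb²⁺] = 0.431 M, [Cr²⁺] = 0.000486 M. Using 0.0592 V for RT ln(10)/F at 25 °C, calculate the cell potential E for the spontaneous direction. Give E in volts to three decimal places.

Pb²⁺/Pb is the cathode (higher E°), Cr²⁺/Cr the anode: E°cell = -0.15 − (-0.88) = +0.73 V, n = 2.
Overall: Pb²⁺(aq) + Cr(s) → Pb(s) + Cr²⁺(aq)
Q = [Cr²⁺] / ([Pb²⁺]); log Q = -2.948.
E = E° − (0.0592/n) log Q = +0.73 − (0.0592/2)(-2.948) = +0.817 V.

+0.817 V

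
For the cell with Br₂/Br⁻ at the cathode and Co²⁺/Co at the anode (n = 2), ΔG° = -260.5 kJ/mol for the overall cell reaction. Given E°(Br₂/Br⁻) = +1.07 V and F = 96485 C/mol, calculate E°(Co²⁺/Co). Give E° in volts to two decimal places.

-0.28 V

E°cell = −ΔG°/(nF) = −(-260.5×10³)/((2)(96485)) = +1.350 V.
Since Br₂/Br⁻ is the cathode and Co²⁺/Co the anode, E°cell = E°(Br₂/Br⁻) − E°(Co²⁺/Co).
So E°(Co²⁺/Co) = E°(Br₂/Br⁻) − E°cell = (+1.07) − (+1.350) = -0.28 V.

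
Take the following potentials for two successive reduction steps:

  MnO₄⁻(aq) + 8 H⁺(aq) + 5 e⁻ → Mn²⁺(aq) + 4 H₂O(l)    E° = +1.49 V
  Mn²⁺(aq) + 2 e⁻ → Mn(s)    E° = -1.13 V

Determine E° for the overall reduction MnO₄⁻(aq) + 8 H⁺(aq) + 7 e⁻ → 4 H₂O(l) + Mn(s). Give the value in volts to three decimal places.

+0.741 V

Adding the free-energy changes (−nFE°) of the two steps gives −n₃FE°₃ = −n₁FE°₁ − n₂FE°₂.
E°₃ = (5×+1.49 + 2×-1.13) / 7 = (+5.190) / 7 = +0.741 V.
Simply averaging or adding the two E° values would be wrong; the electron-weighted sum is required.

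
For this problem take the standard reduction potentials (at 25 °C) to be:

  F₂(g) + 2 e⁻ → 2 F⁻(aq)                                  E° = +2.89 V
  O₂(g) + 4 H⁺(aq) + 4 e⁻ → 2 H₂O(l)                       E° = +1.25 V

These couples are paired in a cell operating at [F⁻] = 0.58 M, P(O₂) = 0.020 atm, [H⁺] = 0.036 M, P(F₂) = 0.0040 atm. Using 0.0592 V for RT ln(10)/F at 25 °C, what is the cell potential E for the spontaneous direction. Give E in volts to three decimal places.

F₂/F⁻ is the cathode (higher E°), O₂/H₂O the anode: E°cell = +2.89 − (+1.25) = +1.64 V, n = 4.
Overall: 2 F₂(g) + 2 H₂O(l) → 4 F⁻(aq) + O₂(g) + 4 H⁺(aq)
Q = [F⁻]^4·P(O₂)·[H⁺]^4 / (P(F₂)^2); log Q = -3.624.
E = E° − (0.0592/n) log Q = +1.64 − (0.0592/4)(-3.624) = +1.694 V.

+1.694 V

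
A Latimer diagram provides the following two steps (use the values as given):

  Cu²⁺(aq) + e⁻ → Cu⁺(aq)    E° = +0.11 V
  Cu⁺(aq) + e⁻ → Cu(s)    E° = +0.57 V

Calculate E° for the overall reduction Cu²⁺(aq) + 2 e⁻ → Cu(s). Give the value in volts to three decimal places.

Standard free energies of sequential steps add: ΔG°₃ = ΔG°₁ + ΔG°₂, so n₃E°₃ = n₁E°₁ + n₂E°₂.
E°₃ = (1×+0.11 + 1×+0.57) / 2 = (+0.680) / 2 = +0.340 V.

+0.340 V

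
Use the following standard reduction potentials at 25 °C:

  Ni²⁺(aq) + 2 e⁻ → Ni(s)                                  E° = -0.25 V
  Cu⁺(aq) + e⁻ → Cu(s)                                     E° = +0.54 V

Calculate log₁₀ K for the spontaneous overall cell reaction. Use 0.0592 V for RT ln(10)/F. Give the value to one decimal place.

26.7

Cathode: Cu⁺/Cu; anode: Ni²⁺/Ni. E°cell = +0.79 V, n = 2.
log K = nE°cell / 0.0592 = (2)(+0.79) / 0.0592 = 26.7.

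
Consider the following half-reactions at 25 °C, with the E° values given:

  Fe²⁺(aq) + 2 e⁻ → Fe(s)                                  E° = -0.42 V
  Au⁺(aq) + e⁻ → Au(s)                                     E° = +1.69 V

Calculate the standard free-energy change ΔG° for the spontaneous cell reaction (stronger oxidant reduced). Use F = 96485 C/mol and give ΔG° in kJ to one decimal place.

Au⁺/Au (E° = +1.69 V) is the cathode; Fe²⁺/Fe (E° = -0.42 V) is the anode, so E°cell = +2.11 V.
Balancing electrons gives n = 2 (lcm of 1 and 2).
ΔG° = −nFE° = −(2)(96485)(+2.11) = -407,167 J = -407.2 kJ.

-407.2 kJ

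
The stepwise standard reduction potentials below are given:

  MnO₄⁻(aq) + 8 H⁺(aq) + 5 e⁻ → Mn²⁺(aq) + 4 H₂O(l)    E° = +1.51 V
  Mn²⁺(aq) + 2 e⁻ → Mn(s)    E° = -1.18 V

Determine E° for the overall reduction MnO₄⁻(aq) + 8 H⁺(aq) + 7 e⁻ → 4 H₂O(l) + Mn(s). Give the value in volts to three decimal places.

+0.741 V

Adding the free-energy changes (−nFE°) of the two steps gives −n₃FE°₃ = −n₁FE°₁ − n₂FE°₂.
E°₃ = (5×+1.51 + 2×-1.18) / 7 = (+5.190) / 7 = +0.741 V.
Simply averaging or adding the two E° values would be wrong; the electron-weighted sum is required.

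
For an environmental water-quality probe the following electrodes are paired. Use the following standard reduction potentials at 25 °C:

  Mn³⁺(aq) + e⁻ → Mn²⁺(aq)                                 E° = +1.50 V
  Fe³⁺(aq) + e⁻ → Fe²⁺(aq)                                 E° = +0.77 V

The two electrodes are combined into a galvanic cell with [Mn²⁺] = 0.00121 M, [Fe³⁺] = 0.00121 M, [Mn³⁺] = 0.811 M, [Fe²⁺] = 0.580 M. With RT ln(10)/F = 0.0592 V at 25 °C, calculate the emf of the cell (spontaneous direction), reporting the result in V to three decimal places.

Mn³⁺/Mn²⁺ is the cathode (higher E°), Fe³⁺/Fe²⁺ the anode: E°cell = +1.50 − (+0.77) = +0.73 V, n = 1.
Overall: Mn³⁺(aq) + Fe²⁺(aq) → Mn²⁺(aq) + Fe³⁺(aq)
Q = [Mn²⁺]·[Fe³⁺] / ([Mn³⁺]·[Fe²⁺]); log Q = -5.507.
E = E° − (0.0592/n) log Q = +0.73 − (0.0592/1)(-5.507) = +1.056 V.

+1.056 V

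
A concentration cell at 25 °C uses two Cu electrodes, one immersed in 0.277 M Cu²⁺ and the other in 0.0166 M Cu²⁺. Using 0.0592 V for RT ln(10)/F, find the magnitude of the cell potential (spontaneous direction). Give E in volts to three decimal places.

+0.036 V

For a concentration cell E°cell = 0. The 0.277 M side is the cathode (reduction is favoured where [Cu²⁺] is higher).
With n = 2, E = −(0.0592/2) log([Cu²⁺]ₐₙ/[Cu²⁺]꜀ₐₜ) = −(0.0592/2) log(0.0166/0.277) = −(0.0592/2)(-1.222) = +0.036 V.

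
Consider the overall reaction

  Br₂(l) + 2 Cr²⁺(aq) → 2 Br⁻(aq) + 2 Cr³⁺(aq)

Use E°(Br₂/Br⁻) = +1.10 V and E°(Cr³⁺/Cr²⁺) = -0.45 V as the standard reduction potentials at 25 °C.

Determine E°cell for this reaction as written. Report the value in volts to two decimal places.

+1.55 V

The Br₂/Br⁻ couple has the higher reduction potential, so it is the cathode; Cr³⁺/Cr²⁺ is oxidised at the anode.
E°cell = E°(cathode) − E°(anode) = (+1.10) − (-0.45) = +1.55 V.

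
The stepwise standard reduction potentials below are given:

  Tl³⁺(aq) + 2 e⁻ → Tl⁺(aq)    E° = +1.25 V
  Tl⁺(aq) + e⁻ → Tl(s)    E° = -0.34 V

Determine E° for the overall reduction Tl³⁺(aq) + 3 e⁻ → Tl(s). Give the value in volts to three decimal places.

Standard free energies of sequential steps add: ΔG°₃ = ΔG°₁ + ΔG°₂, so n₃E°₃ = n₁E°₁ + n₂E°₂.
E°₃ = (2×+1.25 + 1×-0.34) / 3 = (+2.160) / 3 = +0.720 V.

+0.720 V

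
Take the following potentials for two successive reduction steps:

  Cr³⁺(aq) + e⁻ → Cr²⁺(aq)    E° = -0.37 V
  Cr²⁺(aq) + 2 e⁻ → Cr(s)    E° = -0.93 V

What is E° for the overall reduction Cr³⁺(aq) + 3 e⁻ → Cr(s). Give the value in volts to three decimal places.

Since ΔG° = −nFE° is additive over sequential reductions, n₃E°₃ = n₁E°₁ + n₂E°₂.
E°₃ = (1×-0.37 + 2×-0.93) / 3 = (-2.230) / 3 = -0.743 V.
E° values themselves are not directly additive — weighting by electron count is essential.

-0.743 V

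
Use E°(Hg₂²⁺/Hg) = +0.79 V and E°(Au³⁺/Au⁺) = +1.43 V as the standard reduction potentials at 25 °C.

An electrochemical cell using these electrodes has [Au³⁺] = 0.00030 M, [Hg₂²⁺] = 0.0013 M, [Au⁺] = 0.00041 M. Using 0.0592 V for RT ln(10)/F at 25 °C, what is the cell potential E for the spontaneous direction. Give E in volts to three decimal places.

+0.721 V

Au³⁺/Au⁺ is the cathode (higher E°), Hg₂²⁺/Hg the anode: E°cell = +1.43 − (+0.79) = +0.64 V, n = 2.
Overall: Au³⁺(aq) + 2 Hg(l) → Au⁺(aq) + Hg₂²⁺(aq)
Q = [Au⁺]·[Hg₂²⁺] / ([Au³⁺]); log Q = -2.750.
E = E° − (0.0592/n) log Q = +0.64 − (0.0592/2)(-2.750) = +0.721 V.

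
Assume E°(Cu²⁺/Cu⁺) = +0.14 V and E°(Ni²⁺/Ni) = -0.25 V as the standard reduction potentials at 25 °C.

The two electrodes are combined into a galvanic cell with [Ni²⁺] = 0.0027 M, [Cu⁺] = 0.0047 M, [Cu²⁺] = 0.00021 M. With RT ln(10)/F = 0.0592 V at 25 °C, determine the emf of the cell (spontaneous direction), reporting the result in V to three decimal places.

+0.386 V

Cu²⁺/Cu⁺ is the cathode (higher E°), Ni²⁺/Ni the anode: E°cell = +0.14 − (-0.25) = +0.39 V, n = 2.
Overall: 2 Cu²⁺(aq) + Ni(s) → 2 Cu⁺(aq) + Ni²⁺(aq)
Q = [Cu⁺]^2·[Ni²⁺] / ([Cu²⁺]^2); log Q = 0.131.
E = E° − (0.0592/n) log Q = +0.39 − (0.0592/2)(0.131) = +0.386 V.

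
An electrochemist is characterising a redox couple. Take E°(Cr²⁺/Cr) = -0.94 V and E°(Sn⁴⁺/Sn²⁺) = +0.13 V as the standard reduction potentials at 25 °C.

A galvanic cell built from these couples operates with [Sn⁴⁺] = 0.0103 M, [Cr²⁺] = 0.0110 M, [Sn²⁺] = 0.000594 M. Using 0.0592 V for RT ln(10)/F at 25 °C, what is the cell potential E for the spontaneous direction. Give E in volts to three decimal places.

+1.165 V

Sn⁴⁺/Sn²⁺ is the cathode (higher E°), Cr²⁺/Cr the anode: E°cell = +0.13 − (-0.94) = +1.07 V, n = 2.
Overall: Sn⁴⁺(aq) + Cr(s) → Sn²⁺(aq) + Cr²⁺(aq)
Q = [Sn²⁺]·[Cr²⁺] / ([Sn⁴⁺]); log Q = -3.198.
E = E° − (0.0592/n) log Q = +1.07 − (0.0592/2)(-3.198) = +1.165 V.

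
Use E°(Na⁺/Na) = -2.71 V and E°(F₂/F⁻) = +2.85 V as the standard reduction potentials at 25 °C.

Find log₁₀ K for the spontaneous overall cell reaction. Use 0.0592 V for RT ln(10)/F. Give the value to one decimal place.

187.8

Cathode: F₂/F⁻; anode: Na⁺/Na. E°cell = +5.56 V, n = 2.
log K = nE°cell / 0.0592 = (2)(+5.56) / 0.0592 = 187.8.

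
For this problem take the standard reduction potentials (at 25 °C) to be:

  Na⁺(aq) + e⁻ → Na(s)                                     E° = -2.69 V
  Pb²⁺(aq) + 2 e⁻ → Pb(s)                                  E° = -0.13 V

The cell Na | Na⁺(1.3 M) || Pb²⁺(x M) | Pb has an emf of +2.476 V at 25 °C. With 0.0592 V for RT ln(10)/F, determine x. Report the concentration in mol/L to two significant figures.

Pb²⁺/Pb is the cathode, Na⁺/Na the anode: E°cell = +2.56 V, n = 2.
Overall reaction: Pb²⁺(aq) + 2 Na(s) → Pb(s) + 2 Na⁺(aq); Q = [Na⁺]^2/[Pb²⁺]^1.
From E = E° − (0.0592/n) log Q: log Q = (E° − E)·n/0.0592 = (+2.56 − (+2.476))·2/0.0592 = 2.8378.
So 1·log[Pb²⁺] = 2·log(1.3) − log Q = 0.2279 − (2.8378) = -2.6099; [Pb²⁺] = 10^(-2.6099) ≈ 0.0025 M.

0.0025 M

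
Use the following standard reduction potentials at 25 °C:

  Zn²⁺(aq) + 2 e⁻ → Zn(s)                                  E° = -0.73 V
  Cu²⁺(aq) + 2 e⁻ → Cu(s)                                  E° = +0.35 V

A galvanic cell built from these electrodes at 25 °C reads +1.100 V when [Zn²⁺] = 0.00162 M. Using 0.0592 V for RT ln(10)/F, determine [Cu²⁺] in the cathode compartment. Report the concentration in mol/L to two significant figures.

0.0077 M

Cu²⁺/Cu is the cathode, Zn²⁺/Zn the anode: E°cell = +1.08 V, n = 2.
Overall reaction: Cu²⁺(aq) + Zn(s) → Cu(s) + Zn²⁺(aq); Q = [Zn²⁺]^1/[Cu²⁺]^1.
From E = E° − (0.0592/n) log Q: log Q = (E° − E)·n/0.0592 = (+1.08 − (+1.100))·2/0.0592 = -0.6757.
So 1·log[Cu²⁺] = 1·log(0.00162) − log Q = -2.7905 − (-0.6757) = -2.1148; [Cu²⁺] = 10^(-2.1148) ≈ 0.0077 M.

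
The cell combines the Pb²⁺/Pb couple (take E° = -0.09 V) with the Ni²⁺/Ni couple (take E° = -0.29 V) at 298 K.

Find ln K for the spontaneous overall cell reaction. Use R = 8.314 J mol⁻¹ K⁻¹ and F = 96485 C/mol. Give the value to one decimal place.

Cathode: Pb²⁺/Pb; anode: Ni²⁺/Ni. E°cell = (-0.09) − (-0.29) = +0.20 V, with n = 2.
ΔG° = −nFE° = −RT ln K, so ln K = nFE°/(RT) = (2)(96485)(+0.20) / ((8.314)(298)) = 15.577.

15.6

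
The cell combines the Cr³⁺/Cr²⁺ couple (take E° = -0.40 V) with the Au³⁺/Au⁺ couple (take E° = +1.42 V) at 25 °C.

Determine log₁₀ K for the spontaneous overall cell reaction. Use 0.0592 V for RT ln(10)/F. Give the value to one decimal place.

Cathode: Au³⁺/Au⁺; anode: Cr³⁺/Cr²⁺. E°cell = +1.82 V, n = 2.
log K = nE°cell / 0.0592 = (2)(+1.82) / 0.0592 = 61.5.

61.5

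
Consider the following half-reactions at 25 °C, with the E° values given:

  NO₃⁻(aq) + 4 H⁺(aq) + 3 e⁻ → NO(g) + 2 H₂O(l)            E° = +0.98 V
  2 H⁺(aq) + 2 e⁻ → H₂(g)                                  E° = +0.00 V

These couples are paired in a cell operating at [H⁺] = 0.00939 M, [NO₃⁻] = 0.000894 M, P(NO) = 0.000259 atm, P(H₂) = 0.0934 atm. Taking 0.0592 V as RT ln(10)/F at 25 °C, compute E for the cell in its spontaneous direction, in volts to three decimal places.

+0.920 V

NO₃⁻/NO is the cathode (higher E°), H⁺/H₂ the anode: E°cell = +0.98 − (+0.00) = +0.98 V, n = 6.
Overall: 2 NO₃⁻(aq) + 2 H⁺(aq) + 3 H₂(g) → 2 NO(g) + 4 H₂O(l)
Q = P(NO)^2 / ([NO₃⁻]^2·[H⁺]^2·P(H₂)^3); log Q = 6.068.
E = E° − (0.0592/n) log Q = +0.98 − (0.0592/6)(6.068) = +0.920 V.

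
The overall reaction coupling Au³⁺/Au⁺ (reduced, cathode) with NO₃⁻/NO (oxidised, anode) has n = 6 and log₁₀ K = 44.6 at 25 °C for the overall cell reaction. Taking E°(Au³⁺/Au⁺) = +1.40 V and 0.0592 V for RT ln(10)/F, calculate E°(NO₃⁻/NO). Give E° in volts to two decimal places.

E°cell = (0.0592/n)·log K = (0.0592/6)(44.6) = +0.440 V.
Since Au³⁺/Au⁺ is the cathode and NO₃⁻/NO the anode, E°cell = E°(Au³⁺/Au⁺) − E°(NO₃⁻/NO).
So E°(NO₃⁻/NO) = E°(Au³⁺/Au⁺) − E°cell = (+1.40) − (+0.440) = +0.96 V.

+0.96 V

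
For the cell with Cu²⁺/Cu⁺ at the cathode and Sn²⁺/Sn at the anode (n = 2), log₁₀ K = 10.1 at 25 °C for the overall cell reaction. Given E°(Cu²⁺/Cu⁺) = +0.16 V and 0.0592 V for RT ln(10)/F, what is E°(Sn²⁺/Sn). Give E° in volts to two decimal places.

E°cell = (0.0592/n)·log K = (0.0592/2)(10.1) = +0.299 V.
Since Cu²⁺/Cu⁺ is the cathode and Sn²⁺/Sn the anode, E°cell = E°(Cu²⁺/Cu⁺) − E°(Sn²⁺/Sn).
So E°(Sn²⁺/Sn) = E°(Cu²⁺/Cu⁺) − E°cell = (+0.16) − (+0.299) = -0.14 V.

-0.14 V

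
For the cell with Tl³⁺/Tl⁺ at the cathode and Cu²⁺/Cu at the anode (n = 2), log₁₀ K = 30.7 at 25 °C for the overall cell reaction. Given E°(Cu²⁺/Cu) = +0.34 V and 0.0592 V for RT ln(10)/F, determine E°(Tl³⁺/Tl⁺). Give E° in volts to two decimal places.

+1.25 V

E°cell = (0.0592/n)·log K = (0.0592/2)(30.7) = +0.909 V.
Since Tl³⁺/Tl⁺ is the cathode and Cu²⁺/Cu the anode, E°cell = E°(Tl³⁺/Tl⁺) − E°(Cu²⁺/Cu).
So E°(Tl³⁺/Tl⁺) = E°cell + E°(Cu²⁺/Cu) = +0.909 + (+0.34) = +1.25 V.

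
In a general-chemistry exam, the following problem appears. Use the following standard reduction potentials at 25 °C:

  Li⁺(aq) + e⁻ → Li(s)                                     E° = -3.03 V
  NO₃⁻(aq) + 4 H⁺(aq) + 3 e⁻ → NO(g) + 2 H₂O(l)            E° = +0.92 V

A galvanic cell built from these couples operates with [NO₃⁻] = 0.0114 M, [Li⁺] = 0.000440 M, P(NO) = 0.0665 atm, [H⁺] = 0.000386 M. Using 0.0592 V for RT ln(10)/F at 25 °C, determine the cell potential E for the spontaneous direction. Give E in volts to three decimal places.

NO₃⁻/NO is the cathode (higher E°), Li⁺/Li the anode: E°cell = +0.92 − (-3.03) = +3.95 V, n = 3.
Overall: NO₃⁻(aq) + 4 H⁺(aq) + 3 Li(s) → NO(g) + 2 H₂O(l) + 3 Li⁺(aq)
Q = P(NO)·[Li⁺]^3 / ([NO₃⁻]·[H⁺]^4); log Q = 4.350.
E = E° − (0.0592/n) log Q = +3.95 − (0.0592/3)(4.350) = +3.864 V.

+3.864 V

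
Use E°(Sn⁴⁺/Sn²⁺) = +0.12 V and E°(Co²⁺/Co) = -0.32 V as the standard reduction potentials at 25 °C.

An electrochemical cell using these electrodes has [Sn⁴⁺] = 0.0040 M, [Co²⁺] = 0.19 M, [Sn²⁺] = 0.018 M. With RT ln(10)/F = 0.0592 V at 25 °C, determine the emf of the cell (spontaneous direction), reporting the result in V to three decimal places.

Sn⁴⁺/Sn²⁺ is the cathode (higher E°), Co²⁺/Co the anode: E°cell = +0.12 − (-0.32) = +0.44 V, n = 2.
Overall: Sn⁴⁺(aq) + Co(s) → Sn²⁺(aq) + Co²⁺(aq)
Q = [Sn²⁺]·[Co²⁺] / ([Sn⁴⁺]); log Q = -0.068.
E = E° − (0.0592/n) log Q = +0.44 − (0.0592/2)(-0.068) = +0.442 V.

+0.442 V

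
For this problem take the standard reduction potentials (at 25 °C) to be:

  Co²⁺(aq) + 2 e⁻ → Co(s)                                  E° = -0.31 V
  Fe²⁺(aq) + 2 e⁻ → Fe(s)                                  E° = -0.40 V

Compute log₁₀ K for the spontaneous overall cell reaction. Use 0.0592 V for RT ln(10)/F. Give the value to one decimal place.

3.0

Cathode: Co²⁺/Co; anode: Fe²⁺/Fe. E°cell = +0.09 V, n = 2.
log K = nE°cell / 0.0592 = (2)(+0.09) / 0.0592 = 3.0.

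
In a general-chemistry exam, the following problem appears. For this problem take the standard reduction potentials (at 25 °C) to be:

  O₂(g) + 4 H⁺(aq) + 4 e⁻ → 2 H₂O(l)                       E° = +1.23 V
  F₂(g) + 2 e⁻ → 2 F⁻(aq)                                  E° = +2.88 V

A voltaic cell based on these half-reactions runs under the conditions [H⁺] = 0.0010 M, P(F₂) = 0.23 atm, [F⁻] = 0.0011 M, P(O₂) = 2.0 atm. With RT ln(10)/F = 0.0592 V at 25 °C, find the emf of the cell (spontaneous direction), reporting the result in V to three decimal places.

F₂/F⁻ is the cathode (higher E°), O₂/H₂O the anode: E°cell = +2.88 − (+1.23) = +1.65 V, n = 4.
Overall: 2 F₂(g) + 2 H₂O(l) → 4 F⁻(aq) + O₂(g) + 4 H⁺(aq)
Q = [F⁻]^4·P(O₂)·[H⁺]^4 / (P(F₂)^2); log Q = -22.257.
E = E° − (0.0592/n) log Q = +1.65 − (0.0592/4)(-22.257) = +1.979 V.

+1.979 V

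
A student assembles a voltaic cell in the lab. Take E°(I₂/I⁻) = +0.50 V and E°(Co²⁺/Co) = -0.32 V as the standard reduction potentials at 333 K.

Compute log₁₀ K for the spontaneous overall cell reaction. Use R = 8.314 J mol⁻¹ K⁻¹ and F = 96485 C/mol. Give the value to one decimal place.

Cathode: I₂/I⁻; anode: Co²⁺/Co. E°cell = (+0.50) − (-0.32) = +0.82 V, with n = 2.
ΔG° = −nFE° = −RT ln K, so ln K = nFE°/(RT) = (2)(96485)(+0.82) / ((8.314)(333)) = 57.154.
log₁₀ K = 57.154 / ln 10 = 24.8.

24.8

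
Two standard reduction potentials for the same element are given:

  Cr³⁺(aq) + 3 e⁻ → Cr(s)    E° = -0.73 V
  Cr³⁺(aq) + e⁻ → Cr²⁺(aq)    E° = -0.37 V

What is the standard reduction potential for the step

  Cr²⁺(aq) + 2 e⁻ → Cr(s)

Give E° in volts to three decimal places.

-0.910 V

Sequential free energies add, so n₃E°₃ = n₁E°₁ + n₂E°₂.
With n₃ = 3, and the known step contributing 1×(-0.37) V, the unknown satisfies 2·E° = 3×(-0.73) − 1×(-0.37) = -1.820.
E° = -1.820 / 2 = -0.910 V.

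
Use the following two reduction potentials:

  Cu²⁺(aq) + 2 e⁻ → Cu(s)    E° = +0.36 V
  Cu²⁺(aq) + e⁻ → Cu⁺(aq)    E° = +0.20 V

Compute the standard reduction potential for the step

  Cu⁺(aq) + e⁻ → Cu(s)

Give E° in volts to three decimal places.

+0.520 V

Sequential free energies add, so n₃E°₃ = n₁E°₁ + n₂E°₂.
With n₃ = 2, and the known step contributing 1×(+0.20) V, the unknown satisfies 1·E° = 2×(+0.36) − 1×(+0.20) = +0.520.
E° = +0.520 / 1 = +0.520 V.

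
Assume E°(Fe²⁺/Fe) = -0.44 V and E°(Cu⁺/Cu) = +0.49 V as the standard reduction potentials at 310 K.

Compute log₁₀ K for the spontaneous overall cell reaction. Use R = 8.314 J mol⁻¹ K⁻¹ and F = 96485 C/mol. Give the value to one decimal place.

30.2

Cathode: Cu⁺/Cu; anode: Fe²⁺/Fe. E°cell = (+0.49) − (-0.44) = +0.93 V, with n = 2.
ΔG° = −nFE° = −RT ln K, so ln K = nFE°/(RT) = (2)(96485)(+0.93) / ((8.314)(310)) = 69.631.
log₁₀ K = 69.631 / ln 10 = 30.2.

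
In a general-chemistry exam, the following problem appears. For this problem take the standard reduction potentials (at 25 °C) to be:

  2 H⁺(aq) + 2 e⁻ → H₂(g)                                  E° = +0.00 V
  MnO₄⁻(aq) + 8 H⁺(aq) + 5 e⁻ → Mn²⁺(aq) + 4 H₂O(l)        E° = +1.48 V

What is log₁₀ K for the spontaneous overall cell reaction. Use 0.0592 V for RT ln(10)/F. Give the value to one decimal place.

250.0

Cathode: MnO₄⁻/Mn²⁺; anode: H⁺/H₂. E°cell = +1.48 V, n = 10.
log K = nE°cell / 0.0592 = (10)(+1.48) / 0.0592 = 250.0.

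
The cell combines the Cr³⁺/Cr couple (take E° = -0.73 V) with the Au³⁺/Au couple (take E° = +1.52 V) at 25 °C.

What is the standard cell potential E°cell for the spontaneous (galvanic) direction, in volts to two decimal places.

+2.25 V

The Au³⁺/Au couple has the higher reduction potential, so it is the cathode; Cr³⁺/Cr is oxidised at the anode.
E°cell = E°(cathode) − E°(anode) = (+1.52) − (-0.73) = +2.25 V.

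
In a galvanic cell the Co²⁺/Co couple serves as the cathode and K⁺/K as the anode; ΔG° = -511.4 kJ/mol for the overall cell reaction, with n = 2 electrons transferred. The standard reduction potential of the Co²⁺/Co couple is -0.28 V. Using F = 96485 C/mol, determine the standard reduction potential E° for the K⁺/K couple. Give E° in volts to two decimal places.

-2.93 V

E°cell = −ΔG°/(nF) = −(-511.4×10³)/((2)(96485)) = +2.650 V.
Since Co²⁺/Co is the cathode and K⁺/K the anode, E°cell = E°(Co²⁺/Co) − E°(K⁺/K).
So E°(K⁺/K) = E°(Co²⁺/Co) − E°cell = (-0.28) − (+2.650) = -2.93 V.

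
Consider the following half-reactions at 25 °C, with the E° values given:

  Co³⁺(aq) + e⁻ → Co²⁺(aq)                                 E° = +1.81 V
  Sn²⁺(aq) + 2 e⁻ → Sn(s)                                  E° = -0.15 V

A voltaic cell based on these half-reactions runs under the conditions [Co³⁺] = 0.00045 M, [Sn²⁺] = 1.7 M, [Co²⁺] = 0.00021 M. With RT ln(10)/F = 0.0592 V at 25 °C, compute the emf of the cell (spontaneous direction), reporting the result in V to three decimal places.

Co³⁺/Co²⁺ is the cathode (higher E°), Sn²⁺/Sn the anode: E°cell = +1.81 − (-0.15) = +1.96 V, n = 2.
Overall: 2 Co³⁺(aq) + Sn(s) → 2 Co²⁺(aq) + Sn²⁺(aq)
Q = [Co²⁺]^2·[Sn²⁺] / ([Co³⁺]^2); log Q = -0.432.
E = E° − (0.0592/n) log Q = +1.96 − (0.0592/2)(-0.432) = +1.973 V.

+1.973 V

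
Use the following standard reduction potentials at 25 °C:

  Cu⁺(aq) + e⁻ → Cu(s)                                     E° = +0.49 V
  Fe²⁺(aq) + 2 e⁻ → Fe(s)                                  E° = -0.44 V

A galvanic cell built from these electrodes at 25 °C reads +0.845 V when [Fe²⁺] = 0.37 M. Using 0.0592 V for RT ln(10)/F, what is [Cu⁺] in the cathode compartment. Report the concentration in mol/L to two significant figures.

Cu⁺/Cu is the cathode, Fe²⁺/Fe the anode: E°cell = +0.93 V, n = 2.
Overall reaction: 2 Cu⁺(aq) + Fe(s) → 2 Cu(s) + Fe²⁺(aq); Q = [Fe²⁺]^1/[Cu⁺]^2.
From E = E° − (0.0592/n) log Q: log Q = (E° − E)·n/0.0592 = (+0.93 − (+0.845))·2/0.0592 = 2.8716.
So 2·log[Cu⁺] = 1·log(0.37) − log Q = -0.4318 − (2.8716) = -3.3034; log[Cu⁺] = -3.3034 / 2 = -1.6517; [Cu⁺] = 10^(-1.6517) ≈ 0.022 M.

0.022 M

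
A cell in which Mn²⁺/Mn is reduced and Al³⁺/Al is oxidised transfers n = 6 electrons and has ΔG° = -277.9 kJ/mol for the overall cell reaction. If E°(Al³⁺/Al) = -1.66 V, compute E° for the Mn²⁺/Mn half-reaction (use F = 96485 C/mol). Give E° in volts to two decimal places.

E°cell = −ΔG°/(nF) = −(-277.9×10³)/((6)(96485)) = +0.480 V.
Since Mn²⁺/Mn is the cathode and Al³⁺/Al the anode, E°cell = E°(Mn²⁺/Mn) − E°(Al³⁺/Al).
So E°(Mn²⁺/Mn) = E°cell + E°(Al³⁺/Al) = +0.480 + (-1.66) = -1.18 V.

-1.18 V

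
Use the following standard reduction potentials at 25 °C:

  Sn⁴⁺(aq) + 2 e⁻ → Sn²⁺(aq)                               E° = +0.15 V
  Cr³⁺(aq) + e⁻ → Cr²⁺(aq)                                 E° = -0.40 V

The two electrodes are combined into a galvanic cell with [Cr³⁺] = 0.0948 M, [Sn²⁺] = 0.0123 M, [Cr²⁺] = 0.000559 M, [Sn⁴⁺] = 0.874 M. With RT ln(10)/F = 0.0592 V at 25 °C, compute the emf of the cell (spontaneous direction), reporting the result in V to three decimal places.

+0.473 V

Sn⁴⁺/Sn²⁺ is the cathode (higher E°), Cr³⁺/Cr²⁺ the anode: E°cell = +0.15 − (-0.40) = +0.55 V, n = 2.
Overall: Sn⁴⁺(aq) + 2 Cr²⁺(aq) → Sn²⁺(aq) + 2 Cr³⁺(aq)
Q = [Sn²⁺]·[Cr³⁺]^2 / ([Sn⁴⁺]·[Cr²⁺]^2); log Q = 2.607.
E = E° − (0.0592/n) log Q = +0.55 − (0.0592/2)(2.607) = +0.473 V.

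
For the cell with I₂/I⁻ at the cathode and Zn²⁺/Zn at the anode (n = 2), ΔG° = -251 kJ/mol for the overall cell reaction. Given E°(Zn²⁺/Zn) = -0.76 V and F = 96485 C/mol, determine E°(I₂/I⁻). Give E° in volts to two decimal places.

+0.54 V

E°cell = −ΔG°/(nF) = −(-251×10³)/((2)(96485)) = +1.301 V.
Since I₂/I⁻ is the cathode and Zn²⁺/Zn the anode, E°cell = E°(I₂/I⁻) − E°(Zn²⁺/Zn).
So E°(I₂/I⁻) = E°cell + E°(Zn²⁺/Zn) = +1.301 + (-0.76) = +0.54 V.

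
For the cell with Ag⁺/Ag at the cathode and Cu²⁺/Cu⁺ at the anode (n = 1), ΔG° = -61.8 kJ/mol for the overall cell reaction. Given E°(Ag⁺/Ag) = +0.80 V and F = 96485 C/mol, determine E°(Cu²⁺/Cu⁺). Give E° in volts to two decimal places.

E°cell = −ΔG°/(nF) = −(-61.8×10³)/((1)(96485)) = +0.641 V.
Since Ag⁺/Ag is the cathode and Cu²⁺/Cu⁺ the anode, E°cell = E°(Ag⁺/Ag) − E°(Cu²⁺/Cu⁺).
So E°(Cu²⁺/Cu⁺) = E°(Ag⁺/Ag) − E°cell = (+0.80) − (+0.641) = +0.16 V.

+0.16 V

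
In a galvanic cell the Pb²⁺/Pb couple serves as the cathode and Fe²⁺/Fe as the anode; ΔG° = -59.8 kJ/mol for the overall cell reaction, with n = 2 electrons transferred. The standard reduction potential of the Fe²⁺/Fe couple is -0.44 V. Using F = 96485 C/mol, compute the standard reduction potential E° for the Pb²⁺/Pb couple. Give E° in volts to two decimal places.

-0.13 V

E°cell = −ΔG°/(nF) = −(-59.8×10³)/((2)(96485)) = +0.310 V.
Since Pb²⁺/Pb is the cathode and Fe²⁺/Fe the anode, E°cell = E°(Pb²⁺/Pb) − E°(Fe²⁺/Fe).
So E°(Pb²⁺/Pb) = E°cell + E°(Fe²⁺/Fe) = +0.310 + (-0.44) = -0.13 V.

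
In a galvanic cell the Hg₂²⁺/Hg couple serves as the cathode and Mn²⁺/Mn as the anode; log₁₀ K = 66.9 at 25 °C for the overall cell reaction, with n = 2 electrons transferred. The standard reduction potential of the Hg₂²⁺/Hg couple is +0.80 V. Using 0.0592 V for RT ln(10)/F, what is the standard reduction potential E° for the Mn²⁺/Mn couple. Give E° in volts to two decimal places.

E°cell = (0.0592/n)·log K = (0.0592/2)(66.9) = +1.980 V.
Since Hg₂²⁺/Hg is the cathode and Mn²⁺/Mn the anode, E°cell = E°(Hg₂²⁺/Hg) − E°(Mn²⁺/Mn).
So E°(Mn²⁺/Mn) = E°(Hg₂²⁺/Hg) − E°cell = (+0.80) − (+1.980) = -1.18 V.

-1.18 V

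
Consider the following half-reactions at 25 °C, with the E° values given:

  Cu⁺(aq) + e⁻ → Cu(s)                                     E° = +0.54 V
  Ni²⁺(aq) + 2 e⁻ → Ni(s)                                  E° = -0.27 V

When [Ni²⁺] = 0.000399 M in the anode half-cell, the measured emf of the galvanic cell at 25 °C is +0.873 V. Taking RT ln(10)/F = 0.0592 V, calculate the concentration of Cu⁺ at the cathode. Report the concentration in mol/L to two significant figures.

0.23 M

Cu⁺/Cu is the cathode, Ni²⁺/Ni the anode: E°cell = +0.81 V, n = 2.
Overall reaction: 2 Cu⁺(aq) + Ni(s) → 2 Cu(s) + Ni²⁺(aq); Q = [Ni²⁺]^1/[Cu⁺]^2.
From E = E° − (0.0592/n) log Q: log Q = (E° − E)·n/0.0592 = (+0.81 − (+0.873))·2/0.0592 = -2.1284.
So 2·log[Cu⁺] = 1·log(0.000399) − log Q = -3.3990 − (-2.1284) = -1.2706; log[Cu⁺] = -1.2706 / 2 = -0.6353; [Cu⁺] = 10^(-0.6353) ≈ 0.23 M.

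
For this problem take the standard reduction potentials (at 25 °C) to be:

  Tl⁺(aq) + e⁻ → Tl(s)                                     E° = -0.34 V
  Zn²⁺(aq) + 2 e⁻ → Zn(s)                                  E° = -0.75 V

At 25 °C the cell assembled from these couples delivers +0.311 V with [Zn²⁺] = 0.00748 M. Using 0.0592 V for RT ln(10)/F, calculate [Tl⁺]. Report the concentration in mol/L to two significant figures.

Tl⁺/Tl is the cathode, Zn²⁺/Zn the anode: E°cell = +0.41 V, n = 2.
Overall reaction: 2 Tl⁺(aq) + Zn(s) → 2 Tl(s) + Zn²⁺(aq); Q = [Zn²⁺]^1/[Tl⁺]^2.
From E = E° − (0.0592/n) log Q: log Q = (E° − E)·n/0.0592 = (+0.41 − (+0.311))·2/0.0592 = 3.3446.
So 2·log[Tl⁺] = 1·log(0.00748) − log Q = -2.1261 − (3.3446) = -5.4707; log[Tl⁺] = -5.4707 / 2 = -2.7353; [Tl⁺] = 10^(-2.7353) ≈ 0.0018 M.

0.0018 M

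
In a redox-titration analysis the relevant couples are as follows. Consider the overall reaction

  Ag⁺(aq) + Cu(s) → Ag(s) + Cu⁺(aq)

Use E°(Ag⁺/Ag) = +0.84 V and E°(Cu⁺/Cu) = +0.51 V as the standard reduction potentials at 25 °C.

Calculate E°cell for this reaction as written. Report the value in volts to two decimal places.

+0.33 V

The Ag⁺/Ag couple has the higher reduction potential, so it is the cathode; Cu⁺/Cu is oxidised at the anode.
E°cell = E°(cathode) − E°(anode) = (+0.84) − (+0.51) = +0.33 V.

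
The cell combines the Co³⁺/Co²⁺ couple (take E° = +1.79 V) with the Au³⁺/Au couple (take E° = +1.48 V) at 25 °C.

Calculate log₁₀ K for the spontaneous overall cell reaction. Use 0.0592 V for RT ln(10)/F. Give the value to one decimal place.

Cathode: Co³⁺/Co²⁺; anode: Au³⁺/Au. E°cell = +0.31 V, n = 3.
log K = nE°cell / 0.0592 = (3)(+0.31) / 0.0592 = 15.7.

15.7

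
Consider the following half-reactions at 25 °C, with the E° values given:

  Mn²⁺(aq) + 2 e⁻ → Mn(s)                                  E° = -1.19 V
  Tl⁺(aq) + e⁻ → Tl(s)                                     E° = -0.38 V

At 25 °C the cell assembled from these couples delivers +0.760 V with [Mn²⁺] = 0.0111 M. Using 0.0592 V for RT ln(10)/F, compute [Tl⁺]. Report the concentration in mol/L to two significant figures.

Tl⁺/Tl is the cathode, Mn²⁺/Mn the anode: E°cell = +0.81 V, n = 2.
Overall reaction: 2 Tl⁺(aq) + Mn(s) → 2 Tl(s) + Mn²⁺(aq); Q = [Mn²⁺]^1/[Tl⁺]^2.
From E = E° − (0.0592/n) log Q: log Q = (E° − E)·n/0.0592 = (+0.81 − (+0.760))·2/0.0592 = 1.6892.
So 2·log[Tl⁺] = 1·log(0.0111) − log Q = -1.9547 − (1.6892) = -3.6439; log[Tl⁺] = -3.6439 / 2 = -1.8219; [Tl⁺] = 10^(-1.8219) ≈ 0.015 M.

0.015 M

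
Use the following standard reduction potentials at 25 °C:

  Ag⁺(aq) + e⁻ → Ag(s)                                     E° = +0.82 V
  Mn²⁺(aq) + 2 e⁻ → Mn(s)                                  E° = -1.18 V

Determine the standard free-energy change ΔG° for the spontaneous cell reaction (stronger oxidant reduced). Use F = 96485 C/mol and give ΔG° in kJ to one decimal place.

Ag⁺/Ag (E° = +0.82 V) is the cathode; Mn²⁺/Mn (E° = -1.18 V) is the anode, so E°cell = +2.00 V.
Balancing electrons gives n = 2 (lcm of 1 and 2).
ΔG° = −nFE° = −(2)(96485)(+2.00) = -385,940 J = -385.9 kJ.

-385.9 kJ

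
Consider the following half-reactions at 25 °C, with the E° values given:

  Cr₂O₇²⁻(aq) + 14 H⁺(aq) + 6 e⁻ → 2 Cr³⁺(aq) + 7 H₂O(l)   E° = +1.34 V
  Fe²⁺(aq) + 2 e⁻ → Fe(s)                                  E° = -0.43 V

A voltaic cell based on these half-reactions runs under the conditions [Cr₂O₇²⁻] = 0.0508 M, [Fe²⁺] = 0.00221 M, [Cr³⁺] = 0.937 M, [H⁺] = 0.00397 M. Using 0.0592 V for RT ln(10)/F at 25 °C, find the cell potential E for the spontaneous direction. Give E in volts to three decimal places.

Cr₂O₇²⁻/Cr³⁺ is the cathode (higher E°), Fe²⁺/Fe the anode: E°cell = +1.34 − (-0.43) = +1.77 V, n = 6.
Overall: Cr₂O₇²⁻(aq) + 14 H⁺(aq) + 3 Fe(s) → 2 Cr³⁺(aq) + 7 H₂O(l) + 3 Fe²⁺(aq)
Q = [Cr³⁺]^2·[Fe²⁺]^3 / ([Cr₂O₇²⁻]·[H⁺]^14); log Q = 26.888.
E = E° − (0.0592/n) log Q = +1.77 − (0.0592/6)(26.888) = +1.505 V.

+1.505 V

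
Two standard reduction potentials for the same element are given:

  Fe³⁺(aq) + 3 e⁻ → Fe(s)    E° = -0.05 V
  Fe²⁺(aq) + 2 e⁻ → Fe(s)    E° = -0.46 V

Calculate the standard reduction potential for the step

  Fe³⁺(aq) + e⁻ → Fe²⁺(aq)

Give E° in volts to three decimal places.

Sequential free energies add, so n₃E°₃ = n₁E°₁ + n₂E°₂.
With n₃ = 3, and the known step contributing 2×(-0.46) V, the unknown satisfies 1·E° = 3×(-0.05) − 2×(-0.46) = +0.770.
E° = +0.770 / 1 = +0.770 V.

+0.770 V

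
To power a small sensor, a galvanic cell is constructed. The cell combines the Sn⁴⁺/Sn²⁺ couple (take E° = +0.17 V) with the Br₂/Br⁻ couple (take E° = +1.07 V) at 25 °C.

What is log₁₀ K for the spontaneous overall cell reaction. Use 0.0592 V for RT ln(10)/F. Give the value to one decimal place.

Cathode: Br₂/Br⁻; anode: Sn⁴⁺/Sn²⁺. E°cell = +0.90 V, n = 2.
log K = nE°cell / 0.0592 = (2)(+0.90) / 0.0592 = 30.4.

30.4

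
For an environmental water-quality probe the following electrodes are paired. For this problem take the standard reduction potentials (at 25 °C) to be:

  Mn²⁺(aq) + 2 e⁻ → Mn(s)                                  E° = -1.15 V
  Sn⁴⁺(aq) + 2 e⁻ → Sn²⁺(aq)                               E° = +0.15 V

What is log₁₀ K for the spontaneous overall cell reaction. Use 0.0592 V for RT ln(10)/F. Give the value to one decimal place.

Cathode: Sn⁴⁺/Sn²⁺; anode: Mn²⁺/Mn. E°cell = +1.30 V, n = 2.
log K = nE°cell / 0.0592 = (2)(+1.30) / 0.0592 = 43.9.

43.9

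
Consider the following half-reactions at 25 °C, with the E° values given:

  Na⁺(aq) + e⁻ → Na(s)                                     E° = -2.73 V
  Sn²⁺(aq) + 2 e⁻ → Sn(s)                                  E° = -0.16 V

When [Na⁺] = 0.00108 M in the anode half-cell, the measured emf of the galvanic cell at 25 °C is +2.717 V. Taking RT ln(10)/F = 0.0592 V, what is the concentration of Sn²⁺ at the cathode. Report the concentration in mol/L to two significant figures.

Sn²⁺/Sn is the cathode, Na⁺/Na the anode: E°cell = +2.57 V, n = 2.
Overall reaction: Sn²⁺(aq) + 2 Na(s) → Sn(s) + 2 Na⁺(aq); Q = [Na⁺]^2/[Sn²⁺]^1.
From E = E° − (0.0592/n) log Q: log Q = (E° − E)·n/0.0592 = (+2.57 − (+2.717))·2/0.0592 = -4.9662.
So 1·log[Sn²⁺] = 2·log(0.00108) − log Q = -5.9332 − (-4.9662) = -0.9670; [Sn²⁺] = 10^(-0.9670) ≈ 0.11 M.

0.11 M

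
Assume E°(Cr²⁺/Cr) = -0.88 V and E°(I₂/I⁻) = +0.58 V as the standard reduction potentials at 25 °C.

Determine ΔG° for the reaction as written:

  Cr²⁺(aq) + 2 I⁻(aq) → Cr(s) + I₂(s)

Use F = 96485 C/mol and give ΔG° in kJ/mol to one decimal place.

+281.7 kJ/mol

As written, Cr²⁺/Cr is reduced (cathode) and I₂/I⁻ is oxidised (anode), so E°cell = (-0.88) − (+0.58) = -1.46 V.
Balancing electrons gives n = 2.
ΔG° = −nFE° = −(2)(96485)(-1.46) = 281,736 J = +281.7 kJ/mol.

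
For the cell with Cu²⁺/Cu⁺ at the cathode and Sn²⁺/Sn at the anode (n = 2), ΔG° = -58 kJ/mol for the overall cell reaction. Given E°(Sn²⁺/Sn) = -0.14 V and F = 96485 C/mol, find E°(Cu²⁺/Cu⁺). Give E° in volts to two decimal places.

+0.16 V

E°cell = −ΔG°/(nF) = −(-58×10³)/((2)(96485)) = +0.301 V.
Since Cu²⁺/Cu⁺ is the cathode and Sn²⁺/Sn the anode, E°cell = E°(Cu²⁺/Cu⁺) − E°(Sn²⁺/Sn).
So E°(Cu²⁺/Cu⁺) = E°cell + E°(Sn²⁺/Sn) = +0.301 + (-0.14) = +0.16 V.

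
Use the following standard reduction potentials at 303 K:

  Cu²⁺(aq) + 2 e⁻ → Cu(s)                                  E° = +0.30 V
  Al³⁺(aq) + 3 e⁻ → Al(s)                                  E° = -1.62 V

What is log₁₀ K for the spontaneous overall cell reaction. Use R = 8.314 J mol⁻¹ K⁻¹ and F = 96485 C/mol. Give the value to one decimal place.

Cathode: Cu²⁺/Cu; anode: Al³⁺/Al. E°cell = (+0.30) − (-1.62) = +1.92 V, with n = 6.
ΔG° = −nFE° = −RT ln K, so ln K = nFE°/(RT) = (6)(96485)(+1.92) / ((8.314)(303)) = 441.225.
log₁₀ K = 441.225 / ln 10 = 191.6.

191.6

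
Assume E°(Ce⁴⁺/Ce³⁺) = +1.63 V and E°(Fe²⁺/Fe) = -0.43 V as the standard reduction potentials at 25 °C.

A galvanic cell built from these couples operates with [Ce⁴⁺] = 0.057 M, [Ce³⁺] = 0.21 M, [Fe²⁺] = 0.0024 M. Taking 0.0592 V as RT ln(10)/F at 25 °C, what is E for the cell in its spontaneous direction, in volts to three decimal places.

+2.104 V

Ce⁴⁺/Ce³⁺ is the cathode (higher E°), Fe²⁺/Fe the anode: E°cell = +1.63 − (-0.43) = +2.06 V, n = 2.
Overall: 2 Ce⁴⁺(aq) + Fe(s) → 2 Ce³⁺(aq) + Fe²⁺(aq)
Q = [Ce³⁺]^2·[Fe²⁺] / ([Ce⁴⁺]^2); log Q = -1.487.
E = E° − (0.0592/n) log Q = +2.06 − (0.0592/2)(-1.487) = +2.104 V.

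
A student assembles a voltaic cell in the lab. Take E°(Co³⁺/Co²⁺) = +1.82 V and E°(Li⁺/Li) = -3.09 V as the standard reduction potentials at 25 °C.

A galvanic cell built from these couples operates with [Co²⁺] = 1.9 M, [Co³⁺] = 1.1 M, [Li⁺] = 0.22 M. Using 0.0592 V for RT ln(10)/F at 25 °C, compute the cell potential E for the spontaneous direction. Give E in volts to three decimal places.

+4.935 V

Co³⁺/Co²⁺ is the cathode (higher E°), Li⁺/Li the anode: E°cell = +1.82 − (-3.09) = +4.91 V, n = 1.
Overall: Co³⁺(aq) + Li(s) → Co²⁺(aq) + Li⁺(aq)
Q = [Co²⁺]·[Li⁺] / ([Co³⁺]); log Q = -0.420.
E = E° − (0.0592/n) log Q = +4.91 − (0.0592/1)(-0.420) = +4.935 V.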